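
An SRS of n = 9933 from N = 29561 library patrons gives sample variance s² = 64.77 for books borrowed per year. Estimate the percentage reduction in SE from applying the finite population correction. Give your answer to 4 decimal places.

18.5149

f = n/N = 9933/29561 = 0.33601705.
SE_no-fpc = √(s²/n) = 0.080750781; SE_fpc = √((1−f)s²/n) = 0.065799894.
Ratio = √(1−f) = 0.81485149. Reduction = 100·(1 − 0.81485149) = 18.5149%.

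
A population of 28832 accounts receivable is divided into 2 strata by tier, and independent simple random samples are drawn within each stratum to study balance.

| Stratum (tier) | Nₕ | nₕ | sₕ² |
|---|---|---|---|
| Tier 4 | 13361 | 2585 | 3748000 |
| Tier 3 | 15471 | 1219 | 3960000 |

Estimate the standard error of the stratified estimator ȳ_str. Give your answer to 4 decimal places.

33.3584

Var(ȳ_str) = Σₕ Wₕ²(1 − fₕ)sₕ²/nₕ with Wₕ = Nₕ/N, N = 28832.
Tier 4: Wₕ = 0.46340871; term = 0.46340871²·(1 − 0.19347354)·3748000/2585 = 251.12274.
Tier 3: Wₕ = 0.53659129; term = 0.53659129²·(1 − 0.07879258)·3960000/1219 = 861.66041.
Sum = 1112.7832.
SE = √(1112.7832) = 33.3584.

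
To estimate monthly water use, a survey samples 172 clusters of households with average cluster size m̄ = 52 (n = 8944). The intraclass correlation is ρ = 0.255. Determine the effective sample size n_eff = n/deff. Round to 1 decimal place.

deff = 1 + (52 − 1)·0.255 = 1 + 13.005 = 14.005.
n_eff = 8944 / 14.005 = 638.6.

638.6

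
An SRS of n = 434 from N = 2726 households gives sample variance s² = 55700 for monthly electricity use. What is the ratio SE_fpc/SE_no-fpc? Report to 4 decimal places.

0.9169

f = n/N = 434/2726 = 0.15920763.
SE_no-fpc = √(s²/n) = 11.328769; SE_fpc = √((1−f)s²/n) = 10.387885.
Ratio = √(1−f) = 0.91694731.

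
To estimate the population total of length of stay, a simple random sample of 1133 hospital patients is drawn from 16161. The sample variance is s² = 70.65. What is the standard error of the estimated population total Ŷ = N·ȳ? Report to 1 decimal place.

3891.6

Var(Ŷ) = N²·Var(ȳ) = N²·(1 − n/N)·s²/n.
f = 1133/16161 = 0.07010705; Var(ȳ) = 0.92989295·70.65/1133 = 0.05798494.
Var(Ŷ) = 16161² · 0.05798494 = 1.5144386 × 10^7.
SE(Ŷ) = √(1.5144386 × 10^7) = 3891.6.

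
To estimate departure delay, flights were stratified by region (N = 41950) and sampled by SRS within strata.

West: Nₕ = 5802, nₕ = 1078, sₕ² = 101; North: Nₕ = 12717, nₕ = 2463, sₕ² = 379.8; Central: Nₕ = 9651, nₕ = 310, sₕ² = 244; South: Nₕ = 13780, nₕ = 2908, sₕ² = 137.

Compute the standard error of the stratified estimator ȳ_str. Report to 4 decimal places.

Var(ȳ_str) = Σₕ Wₕ²(1 − fₕ)sₕ²/nₕ with Wₕ = Nₕ/N, N = 41950.
West: Wₕ = 0.13830751; term = 0.13830751²·(1 − 0.18579800)·101/1078 = 0.0014592386.
North: Wₕ = 0.30314660; term = 0.30314660²·(1 − 0.19367775)·379.8/2463 = 0.011426273.
Central: Wₕ = 0.23005959; term = 0.23005959²·(1 − 0.03212102)·244/310 = 0.04032087.
South: Wₕ = 0.32848629; term = 0.32848629²·(1 − 0.21103048)·137/2908 = 0.0040107066.
Sum = 0.057217088.
SE = √(0.057217088) = 0.2392.

0.2392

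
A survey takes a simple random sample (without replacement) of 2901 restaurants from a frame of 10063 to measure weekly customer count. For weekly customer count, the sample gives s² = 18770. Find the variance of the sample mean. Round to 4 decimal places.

Under SRS without replacement, Var(ȳ) = (1 − f)·s²/n with f = n/N = 2901/10063 = 0.28828381.
Var(ȳ) = (1 − 0.28828381)·18770/2901 = 0.71171619·6.4701827 = 4.6049338.

4.6049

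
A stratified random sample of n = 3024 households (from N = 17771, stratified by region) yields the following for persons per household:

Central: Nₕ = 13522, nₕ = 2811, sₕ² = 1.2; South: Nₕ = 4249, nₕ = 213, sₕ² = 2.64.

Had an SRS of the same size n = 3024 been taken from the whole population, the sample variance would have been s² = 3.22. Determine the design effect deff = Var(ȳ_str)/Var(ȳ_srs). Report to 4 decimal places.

0.9832

Var(ȳ_str) = Σ Wₕ²(1−fₕ)sₕ²/nₕ with Wₕ = Nₕ/17771:
  Central: (13522/17771)²·(1−2811/13522)·1.2/2811 = 1.9577968 × 10^-4
  South: (4249/17771)²·(1−213/4249)·2.64/213 = 6.7303628 × 10^-4
  → Var(ȳ_str) = 8.6881596 × 10^-4.
Var(ȳ_srs) = (1 − 3024/17771)·3.22/3024 = 8.8362073 × 10^-4.
deff = (8.6881596 × 10^-4) / (8.8362073 × 10^-4) = 0.9832.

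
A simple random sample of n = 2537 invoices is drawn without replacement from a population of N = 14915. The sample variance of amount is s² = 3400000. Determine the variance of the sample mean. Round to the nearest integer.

1112

Under SRS without replacement, Var(ȳ) = (1 − f)·s²/n with f = n/N = 2537/14915 = 0.17009722.
Var(ȳ) = (1 − 0.17009722)·3400000/2537 = 0.82990278·1340.1655 = 1112.2071.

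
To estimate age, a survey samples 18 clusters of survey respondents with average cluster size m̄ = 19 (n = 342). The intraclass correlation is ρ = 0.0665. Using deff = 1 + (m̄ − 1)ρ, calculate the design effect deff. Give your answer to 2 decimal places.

2.20

deff = 1 + (19 − 1)·0.0665 = 1 + 1.197 = 2.197.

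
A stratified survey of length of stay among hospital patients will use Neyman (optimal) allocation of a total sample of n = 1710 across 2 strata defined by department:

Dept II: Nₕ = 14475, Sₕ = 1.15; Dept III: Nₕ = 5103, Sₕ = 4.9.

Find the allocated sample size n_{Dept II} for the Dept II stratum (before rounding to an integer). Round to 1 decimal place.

Neyman allocation: nₕ = n·NₕSₕ / Σⱼ NⱼSⱼ.
Σ NⱼSⱼ = 14475·1.15 + 5103·4.9 = 41650.95.
n_{Dept II} = 1710·14475·1.15 / 41650.95 = 683.4.

683.4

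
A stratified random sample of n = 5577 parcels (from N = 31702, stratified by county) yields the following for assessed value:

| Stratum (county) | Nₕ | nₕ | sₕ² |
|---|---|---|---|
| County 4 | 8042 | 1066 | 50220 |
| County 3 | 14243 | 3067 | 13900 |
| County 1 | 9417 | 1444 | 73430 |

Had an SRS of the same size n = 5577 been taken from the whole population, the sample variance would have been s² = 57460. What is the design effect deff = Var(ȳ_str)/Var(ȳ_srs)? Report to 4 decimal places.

0.8417

Var(ȳ_str) = Σ Wₕ²(1−fₕ)sₕ²/nₕ with Wₕ = Nₕ/31702:
  County 4: (8042/31702)²·(1−1066/8042)·50220/1066 = 2.6297637
  County 3: (14243/31702)²·(1−3067/14243)·13900/3067 = 0.71782002
  County 1: (9417/31702)²·(1−1444/9417)·73430/1444 = 3.798983
  → Var(ȳ_str) = 7.1465667.
Var(ȳ_srs) = (1 − 5577/31702)·57460/5577 = 8.4905264.
deff = 7.1465667 / 8.4905264 = 0.8417.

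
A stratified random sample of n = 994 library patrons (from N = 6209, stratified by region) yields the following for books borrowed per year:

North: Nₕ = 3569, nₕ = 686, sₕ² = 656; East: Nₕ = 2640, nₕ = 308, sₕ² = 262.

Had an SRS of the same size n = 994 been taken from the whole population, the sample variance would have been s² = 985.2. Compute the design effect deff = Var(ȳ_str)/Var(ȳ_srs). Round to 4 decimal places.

Var(ȳ_str) = Σ Wₕ²(1−fₕ)sₕ²/nₕ with Wₕ = Nₕ/6209:
  North: (3569/6209)²·(1−686/3569)·656/686 = 0.25522758
  East: (2640/6209)²·(1−308/2640)·262/308 = 0.13584377
  → Var(ȳ_str) = 0.39107135.
Var(ȳ_srs) = (1 − 994/6209)·985.2/994 = 0.83247399.
deff = 0.39107135 / 0.83247399 = 0.4698.

0.4698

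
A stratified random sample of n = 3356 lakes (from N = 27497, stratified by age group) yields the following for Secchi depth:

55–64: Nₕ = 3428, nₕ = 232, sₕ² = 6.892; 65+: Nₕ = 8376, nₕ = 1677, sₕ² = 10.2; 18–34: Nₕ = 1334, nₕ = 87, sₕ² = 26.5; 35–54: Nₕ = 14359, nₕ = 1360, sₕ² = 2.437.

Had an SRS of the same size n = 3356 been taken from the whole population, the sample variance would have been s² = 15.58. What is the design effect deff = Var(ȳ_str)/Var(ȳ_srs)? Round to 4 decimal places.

0.4893

Var(ȳ_str) = Σ Wₕ²(1−fₕ)sₕ²/nₕ with Wₕ = Nₕ/27497:
  55–64: (3428/27497)²·(1−232/3428)·6.892/232 = 4.3046143 × 10^-4
  65+: (8376/27497)²·(1−1677/8376)·10.2/1677 = 4.5138085 × 10^-4
  18–34: (1334/27497)²·(1−87/1334)·26.5/87 = 6.7015965 × 10^-4
  35–54: (14359/27497)²·(1−1360/14359)·2.437/1360 = 4.4236436 × 10^-4
  → Var(ȳ_str) = 0.0019943663.
Var(ȳ_srs) = (1 − 3356/27497)·15.58/3356 = 0.0040758242.
deff = 0.0019943663 / 0.0040758242 = 0.4893.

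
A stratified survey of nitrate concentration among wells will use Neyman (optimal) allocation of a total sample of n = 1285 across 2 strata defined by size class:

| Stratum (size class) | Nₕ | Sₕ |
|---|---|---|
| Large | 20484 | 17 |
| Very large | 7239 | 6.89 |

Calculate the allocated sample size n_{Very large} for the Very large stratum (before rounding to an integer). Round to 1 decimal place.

Neyman allocation: nₕ = n·NₕSₕ / Σⱼ NⱼSⱼ.
Σ NⱼSⱼ = 20484·17 + 7239·6.89 = 398104.71.
n_{Very large} = 1285·7239·6.89 / 398104.71 = 161.0.

161.0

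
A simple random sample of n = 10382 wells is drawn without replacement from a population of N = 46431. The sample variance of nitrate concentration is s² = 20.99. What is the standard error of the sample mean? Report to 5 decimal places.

Under SRS without replacement, Var(ȳ) = (1 − f)·s²/n with f = n/N = 10382/46431 = 0.22360061.
Var(ȳ) = (1 − 0.22360061)·20.99/10382 = 0.77639939·0.0020217684 = 0.0015696998.
SE(ȳ) = √(0.0015696998) = 0.03962.

0.03962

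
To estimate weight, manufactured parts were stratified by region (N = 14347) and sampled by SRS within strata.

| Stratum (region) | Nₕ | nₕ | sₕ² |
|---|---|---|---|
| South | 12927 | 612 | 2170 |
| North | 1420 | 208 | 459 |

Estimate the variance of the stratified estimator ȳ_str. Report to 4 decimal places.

Var(ȳ_str) = Σₕ Wₕ²(1 − fₕ)sₕ²/nₕ with Wₕ = Nₕ/N, N = 14347.
South: Wₕ = 0.90102460; term = 0.90102460²·(1 − 0.04734277)·2170/612 = 2.7423209.
North: Wₕ = 0.09897540; term = 0.09897540²·(1 − 0.14647887)·459/208 = 0.018450924.
Sum = 2.7607718.

2.7608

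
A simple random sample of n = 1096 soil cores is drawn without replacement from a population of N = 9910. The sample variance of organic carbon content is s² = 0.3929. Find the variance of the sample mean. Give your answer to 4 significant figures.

Under SRS without replacement, Var(ȳ) = (1 − f)·s²/n with f = n/N = 1096/9910 = 0.11059536.
Var(ȳ) = (1 − 0.11059536)·0.3929/1096 = 0.88940464·3.584854 × 10^-4 = 3.1883858 × 10^-4.

3.188 × 10^-4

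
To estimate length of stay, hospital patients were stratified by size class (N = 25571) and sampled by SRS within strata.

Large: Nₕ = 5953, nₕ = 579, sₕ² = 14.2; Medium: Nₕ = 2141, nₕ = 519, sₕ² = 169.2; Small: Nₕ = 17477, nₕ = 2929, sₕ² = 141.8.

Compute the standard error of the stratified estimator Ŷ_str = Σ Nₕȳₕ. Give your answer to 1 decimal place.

Var(Ŷ_str) = Σₕ Nₕ²(1 − fₕ)sₕ²/nₕ.
Large: 5953²·(1 − 579/5953)·14.2/579 = 784591.01.
Medium: 2141²·(1 − 519/2141)·169.2/519 = 1.132141 × 10^6.
Small: 17477²·(1 − 2929/17477)·141.8/2929 = 1.2309121 × 10^7.
Sum = 1.4225853 × 10^7.
SE = √(1.4225853 × 10^7) = 3771.7.

3771.7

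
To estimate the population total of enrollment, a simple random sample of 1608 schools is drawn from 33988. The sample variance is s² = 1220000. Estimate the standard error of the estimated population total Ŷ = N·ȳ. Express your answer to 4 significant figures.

913800

Var(Ŷ) = N²·Var(ȳ) = N²·(1 − n/N)·s²/n.
f = 1608/33988 = 0.04731082; Var(ȳ) = 0.95268918·1220000/1608 = 722.81145.
Var(Ŷ) = 33988² · 722.81145 = 8.3498033 × 10^11.
SE(Ŷ) = √(8.3498033 × 10^11) = 913800.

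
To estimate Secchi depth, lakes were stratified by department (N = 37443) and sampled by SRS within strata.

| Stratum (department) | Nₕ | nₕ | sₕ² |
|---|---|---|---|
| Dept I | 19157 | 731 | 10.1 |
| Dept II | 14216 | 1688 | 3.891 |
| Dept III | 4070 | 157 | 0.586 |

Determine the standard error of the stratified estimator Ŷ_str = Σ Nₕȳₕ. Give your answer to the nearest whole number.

Var(Ŷ_str) = Σₕ Nₕ²(1 − fₕ)sₕ²/nₕ.
Dept I: 19157²·(1 − 731/19157)·10.1/731 = 4.8771101 × 10^6.
Dept II: 14216²·(1 − 1688/14216)·3.891/1688 = 410532.88.
Dept III: 4070²·(1 − 157/4070)·0.586/157 = 59443.205.
Sum = 5.3470862 × 10^6.
SE = √(5.3470862 × 10^6) = 2312.

2312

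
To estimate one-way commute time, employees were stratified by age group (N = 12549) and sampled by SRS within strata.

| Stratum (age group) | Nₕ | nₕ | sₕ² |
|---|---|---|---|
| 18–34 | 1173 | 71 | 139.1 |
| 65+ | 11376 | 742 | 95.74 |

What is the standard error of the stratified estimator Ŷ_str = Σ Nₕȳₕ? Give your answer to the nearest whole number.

4259

Var(Ŷ_str) = Σₕ Nₕ²(1 − fₕ)sₕ²/nₕ.
18–34: 1173²·(1 − 71/1173)·139.1/71 = 2.5324938 × 10^6.
65+: 11376²·(1 − 742/11376)·95.74/742 = 1.5609024 × 10^7.
Sum = 1.8141518 × 10^7.
SE = √(1.8141518 × 10^7) = 4259.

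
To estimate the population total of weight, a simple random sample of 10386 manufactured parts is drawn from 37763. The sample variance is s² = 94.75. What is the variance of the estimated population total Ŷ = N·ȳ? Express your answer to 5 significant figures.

Var(Ŷ) = N²·Var(ȳ) = N²·(1 − n/N)·s²/n.
f = 10386/37763 = 0.27503112; Var(ȳ) = 0.72496888·94.75/10386 = 0.006613788.
Var(Ŷ) = 37763² · 0.006613788 = 9.4315538 × 10^6.

9.4316 × 10^6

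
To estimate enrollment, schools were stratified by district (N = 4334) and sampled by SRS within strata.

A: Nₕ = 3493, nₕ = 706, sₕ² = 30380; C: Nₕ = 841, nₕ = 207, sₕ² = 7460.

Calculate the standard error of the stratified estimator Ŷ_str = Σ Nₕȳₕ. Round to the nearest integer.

Var(Ŷ_str) = Σₕ Nₕ²(1 − fₕ)sₕ²/nₕ.
A: 3493²·(1 − 706/3493)·30380/706 = 4.1890797 × 10^8.
C: 841²·(1 − 207/841)·7460/207 = 1.9215591 × 10^7.
Sum = 4.3812356 × 10^8.
SE = √(4.3812356 × 10^8) = 20931.

20931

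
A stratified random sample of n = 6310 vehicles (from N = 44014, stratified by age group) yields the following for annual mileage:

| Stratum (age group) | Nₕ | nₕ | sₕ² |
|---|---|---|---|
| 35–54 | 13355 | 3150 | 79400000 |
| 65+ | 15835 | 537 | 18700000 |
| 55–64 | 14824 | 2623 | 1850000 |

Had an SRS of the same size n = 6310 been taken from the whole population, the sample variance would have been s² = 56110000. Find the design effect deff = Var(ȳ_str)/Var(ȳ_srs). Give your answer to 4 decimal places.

Var(ȳ_str) = Σ Wₕ²(1−fₕ)sₕ²/nₕ with Wₕ = Nₕ/44014:
  35–54: (13355/44014)²·(1−3150/13355)·79400000/3150 = 1773.3121
  65+: (15835/44014)²·(1−537/15835)·18700000/537 = 4354.5007
  55–64: (14824/44014)²·(1−2623/14824)·1850000/2623 = 65.849517
  → Var(ȳ_str) = 6193.6623.
Var(ȳ_srs) = (1 − 6310/44014)·56110000/6310 = 7617.4129.
deff = 6193.6623 / 7617.4129 = 0.8131.

0.8131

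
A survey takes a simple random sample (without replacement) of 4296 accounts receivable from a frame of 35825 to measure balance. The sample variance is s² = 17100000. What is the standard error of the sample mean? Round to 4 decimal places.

59.1872

Under SRS without replacement, Var(ȳ) = (1 − f)·s²/n with f = n/N = 4296/35825 = 0.11991626.
Var(ȳ) = (1 − 0.11991626)·17100000/4296 = 0.88008374·3980.4469 = 3503.1266.
SE(ȳ) = √(3503.1266) = 59.1872.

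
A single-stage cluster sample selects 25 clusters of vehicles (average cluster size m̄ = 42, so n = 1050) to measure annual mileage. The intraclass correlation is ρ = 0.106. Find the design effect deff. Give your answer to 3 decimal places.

deff = 1 + (42 − 1)·0.106 = 1 + 4.346 = 5.346.

5.346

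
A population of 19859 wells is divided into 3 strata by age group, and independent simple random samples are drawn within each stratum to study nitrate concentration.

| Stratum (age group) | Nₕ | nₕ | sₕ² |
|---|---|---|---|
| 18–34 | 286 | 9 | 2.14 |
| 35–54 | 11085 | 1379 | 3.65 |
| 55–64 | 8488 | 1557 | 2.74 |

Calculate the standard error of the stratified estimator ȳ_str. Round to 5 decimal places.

0.03213

Var(ȳ_str) = Σₕ Wₕ²(1 − fₕ)sₕ²/nₕ with Wₕ = Nₕ/N, N = 19859.
18–34: Wₕ = 0.01440153; term = 0.01440153²·(1 − 0.03146853)·2.14/9 = 4.7764179 × 10^-5.
35–54: Wₕ = 0.55818521; term = 0.55818521²·(1 − 0.12440235)·3.65/1379 = 7.2208751 × 10^-4.
55–64: Wₕ = 0.42741326; term = 0.42741326²·(1 − 0.18343544)·2.74/1557 = 2.6251158 × 10^-4.
Sum = 0.0010323633.
SE = √(0.0010323633) = 0.03213.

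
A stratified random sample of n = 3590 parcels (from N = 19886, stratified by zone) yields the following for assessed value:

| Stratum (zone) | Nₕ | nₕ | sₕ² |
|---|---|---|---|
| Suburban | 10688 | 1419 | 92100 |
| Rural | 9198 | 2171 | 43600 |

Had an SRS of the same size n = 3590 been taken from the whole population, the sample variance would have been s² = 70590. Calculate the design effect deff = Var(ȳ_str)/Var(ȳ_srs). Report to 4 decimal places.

1.2128

Var(ȳ_str) = Σ Wₕ²(1−fₕ)sₕ²/nₕ with Wₕ = Nₕ/19886:
  Suburban: (10688/19886)²·(1−1419/10688)·92100/1419 = 16.259669
  Rural: (9198/19886)²·(1−2171/9198)·43600/2171 = 3.2824276
  → Var(ȳ_str) = 19.542097.
Var(ȳ_srs) = (1 − 3590/19886)·70590/3590 = 16.113219.
deff = 19.542097 / 16.113219 = 1.2128.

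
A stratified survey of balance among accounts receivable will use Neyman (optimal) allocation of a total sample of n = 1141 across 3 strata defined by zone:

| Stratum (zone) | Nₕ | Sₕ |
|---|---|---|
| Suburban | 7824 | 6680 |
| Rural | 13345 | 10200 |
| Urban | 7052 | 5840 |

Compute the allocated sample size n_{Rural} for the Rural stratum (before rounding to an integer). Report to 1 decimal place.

676.5

Neyman allocation: nₕ = n·NₕSₕ / Σⱼ NⱼSⱼ.
Σ NⱼSⱼ = 7824·6680 + 13345·10200 + 7052·5840 = 2.29567 × 10^8.
n_{Rural} = 1141·13345·10200 / (2.29567 × 10^8) = 676.5.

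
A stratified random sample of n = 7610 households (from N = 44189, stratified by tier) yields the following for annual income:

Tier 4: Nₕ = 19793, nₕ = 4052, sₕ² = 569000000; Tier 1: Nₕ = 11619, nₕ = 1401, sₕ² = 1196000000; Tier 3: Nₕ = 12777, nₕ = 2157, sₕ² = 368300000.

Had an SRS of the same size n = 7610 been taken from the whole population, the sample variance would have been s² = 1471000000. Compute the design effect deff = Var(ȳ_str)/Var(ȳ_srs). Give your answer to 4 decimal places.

0.5386

Var(ȳ_str) = Σ Wₕ²(1−fₕ)sₕ²/nₕ with Wₕ = Nₕ/44189:
  Tier 4: (19793/44189)²·(1−4052/19793)·569000000/4052 = 22405.695
  Tier 1: (11619/44189)²·(1−1401/11619)·1196000000/1401 = 51903.823
  Tier 3: (12777/44189)²·(1−2157/12777)·368300000/2157 = 11865.243
  → Var(ȳ_str) = 86174.761.
Var(ȳ_srs) = (1 − 7610/44189)·1471000000/7610 = 160009.46.
deff = 86174.761 / 160009.46 = 0.5386.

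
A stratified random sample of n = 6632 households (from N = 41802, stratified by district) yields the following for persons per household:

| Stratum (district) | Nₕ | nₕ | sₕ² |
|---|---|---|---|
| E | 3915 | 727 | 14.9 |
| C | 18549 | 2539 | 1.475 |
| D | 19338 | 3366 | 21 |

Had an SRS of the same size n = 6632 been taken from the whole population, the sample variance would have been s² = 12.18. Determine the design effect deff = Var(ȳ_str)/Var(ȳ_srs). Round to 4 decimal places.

Var(ȳ_str) = Σ Wₕ²(1−fₕ)sₕ²/nₕ with Wₕ = Nₕ/41802:
  E: (3915/41802)²·(1−727/3915)·14.9/727 = 1.4638879 × 10^-4
  C: (18549/41802)²·(1−2539/18549)·1.475/2539 = 9.8729521 × 10^-5
  D: (19338/41802)²·(1−3366/19338)·21/3366 = 0.0011027623
  → Var(ȳ_str) = 0.0013478806.
Var(ȳ_srs) = (1 − 6632/41802)·12.18/6632 = 0.0015451764.
deff = 0.0013478806 / 0.0015451764 = 0.8723.

0.8723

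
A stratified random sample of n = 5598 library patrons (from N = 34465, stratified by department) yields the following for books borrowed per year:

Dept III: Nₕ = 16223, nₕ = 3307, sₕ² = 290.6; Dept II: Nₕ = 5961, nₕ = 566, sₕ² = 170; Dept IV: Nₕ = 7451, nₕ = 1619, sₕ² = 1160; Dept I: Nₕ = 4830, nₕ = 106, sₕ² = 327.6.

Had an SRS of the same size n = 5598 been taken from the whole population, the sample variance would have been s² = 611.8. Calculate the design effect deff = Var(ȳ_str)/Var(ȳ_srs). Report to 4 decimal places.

1.1931

Var(ȳ_str) = Σ Wₕ²(1−fₕ)sₕ²/nₕ with Wₕ = Nₕ/34465:
  Dept III: (16223/34465)²·(1−3307/16223)·290.6/3307 = 0.015501155
  Dept II: (5961/34465)²·(1−566/5961)·170/566 = 0.0081317964
  Dept IV: (7451/34465)²·(1−1619/7451)·1160/1619 = 0.026211185
  Dept I: (4830/34465)²·(1−106/4830)·327.6/106 = 0.059366095
  → Var(ȳ_str) = 0.10921023.
Var(ȳ_srs) = (1 − 5598/34465)·611.8/5598 = 0.09153769.
deff = 0.10921023 / 0.09153769 = 1.1931.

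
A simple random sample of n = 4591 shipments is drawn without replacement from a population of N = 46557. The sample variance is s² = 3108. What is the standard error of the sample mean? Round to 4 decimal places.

0.7812

Under SRS without replacement, Var(ȳ) = (1 − f)·s²/n with f = n/N = 4591/46557 = 0.09861031.
Var(ȳ) = (1 − 0.09861031)·3108/4591 = 0.90138969·0.67697669 = 0.61021981.
SE(ȳ) = √(0.61021981) = 0.7812.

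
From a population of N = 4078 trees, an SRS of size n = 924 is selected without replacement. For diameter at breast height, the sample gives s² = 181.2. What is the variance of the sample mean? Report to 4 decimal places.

0.1517

Under SRS without replacement, Var(ȳ) = (1 − f)·s²/n with f = n/N = 924/4078 = 0.22658166.
Var(ȳ) = (1 − 0.22658166)·181.2/924 = 0.77341834·0.1961039 = 0.15167035.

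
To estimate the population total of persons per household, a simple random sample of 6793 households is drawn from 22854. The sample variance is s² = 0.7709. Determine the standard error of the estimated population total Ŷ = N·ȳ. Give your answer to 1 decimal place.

Var(Ŷ) = N²·Var(ȳ) = N²·(1 − n/N)·s²/n.
f = 6793/22854 = 0.29723462; Var(ȳ) = 0.70276538·0.7709/6793 = 7.9752956 × 10^-5.
Var(Ŷ) = 22854² · (7.9752956 × 10^-5) = 41655.393.
SE(Ŷ) = √(41655.393) = 204.1.

204.1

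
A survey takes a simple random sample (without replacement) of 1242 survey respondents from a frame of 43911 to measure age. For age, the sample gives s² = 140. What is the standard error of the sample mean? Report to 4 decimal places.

Under SRS without replacement, Var(ȳ) = (1 − f)·s²/n with f = n/N = 1242/43911 = 0.02828448.
Var(ȳ) = (1 − 0.02828448)·140/1242 = 0.97171552·0.11272142 = 0.10953315.
SE(ȳ) = √(0.10953315) = 0.3310.

0.3310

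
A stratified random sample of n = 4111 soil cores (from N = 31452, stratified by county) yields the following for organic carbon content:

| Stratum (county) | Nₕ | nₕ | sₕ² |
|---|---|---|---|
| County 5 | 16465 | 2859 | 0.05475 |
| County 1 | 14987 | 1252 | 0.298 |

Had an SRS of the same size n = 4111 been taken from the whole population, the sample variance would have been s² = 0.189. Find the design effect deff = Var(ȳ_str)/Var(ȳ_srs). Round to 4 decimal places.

Var(ȳ_str) = Σ Wₕ²(1−fₕ)sₕ²/nₕ with Wₕ = Nₕ/31452:
  County 5: (16465/31452)²·(1−2859/16465)·0.05475/2859 = 4.3367625 × 10^-6
  County 1: (14987/31452)²·(1−1252/14987)·0.298/1252 = 4.952891 × 10^-5
  → Var(ȳ_str) = 5.3865673 × 10^-5.
Var(ȳ_srs) = (1 − 4111/31452)·0.189/4111 = 3.9965059 × 10^-5.
deff = (5.3865673 × 10^-5) / (3.9965059 × 10^-5) = 1.3478.

1.3478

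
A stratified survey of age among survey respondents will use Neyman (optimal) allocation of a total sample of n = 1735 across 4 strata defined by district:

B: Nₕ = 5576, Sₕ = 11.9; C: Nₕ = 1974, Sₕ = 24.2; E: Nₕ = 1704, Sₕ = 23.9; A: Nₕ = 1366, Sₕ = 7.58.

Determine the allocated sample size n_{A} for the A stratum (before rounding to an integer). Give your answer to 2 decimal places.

Neyman allocation: nₕ = n·NₕSₕ / Σⱼ NⱼSⱼ.
Σ NⱼSⱼ = 5576·11.9 + 1974·24.2 + 1704·23.9 + 1366·7.58 = 165205.08.
n_{A} = 1735·1366·7.58 / 165205.08 = 108.74.

108.74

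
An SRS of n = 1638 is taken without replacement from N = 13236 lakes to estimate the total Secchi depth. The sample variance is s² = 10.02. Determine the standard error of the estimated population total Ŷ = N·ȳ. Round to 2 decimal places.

969.05

Var(Ŷ) = N²·Var(ȳ) = N²·(1 − n/N)·s²/n.
f = 1638/13236 = 0.12375340; Var(ȳ) = 0.87624660·10.02/1638 = 0.0053601898.
Var(Ŷ) = 13236² · 0.0053601898 = 939060.74.
SE(Ŷ) = √(939060.74) = 969.05.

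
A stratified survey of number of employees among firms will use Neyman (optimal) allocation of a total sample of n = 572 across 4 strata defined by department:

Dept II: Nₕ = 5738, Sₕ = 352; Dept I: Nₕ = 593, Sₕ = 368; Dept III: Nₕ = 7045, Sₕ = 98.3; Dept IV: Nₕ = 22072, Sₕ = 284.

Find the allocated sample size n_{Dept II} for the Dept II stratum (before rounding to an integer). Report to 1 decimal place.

Neyman allocation: nₕ = n·NₕSₕ / Σⱼ NⱼSⱼ.
Σ NⱼSⱼ = 5738·352 + 593·368 + 7045·98.3 + 22072·284 = 9.1989715 × 10^6.
n_{Dept II} = 572·5738·352 / (9.1989715 × 10^6) = 125.6.

125.6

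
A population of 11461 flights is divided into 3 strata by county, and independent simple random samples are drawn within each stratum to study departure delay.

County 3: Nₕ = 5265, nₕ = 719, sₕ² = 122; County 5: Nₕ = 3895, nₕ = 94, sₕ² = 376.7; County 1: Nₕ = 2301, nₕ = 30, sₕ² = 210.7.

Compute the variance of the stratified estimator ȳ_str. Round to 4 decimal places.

Var(ȳ_str) = Σₕ Wₕ²(1 − fₕ)sₕ²/nₕ with Wₕ = Nₕ/N, N = 11461.
County 3: Wₕ = 0.45938400; term = 0.45938400²·(1 − 0.13656220)·122/719 = 0.030918166.
County 5: Wₕ = 0.33984818; term = 0.33984818²·(1 − 0.02413350)·376.7/94 = 0.4516771.
County 1: Wₕ = 0.20076782; term = 0.20076782²·(1 − 0.01303781)·210.7/30 = 0.27940361.
Sum = 0.76199888.

0.7620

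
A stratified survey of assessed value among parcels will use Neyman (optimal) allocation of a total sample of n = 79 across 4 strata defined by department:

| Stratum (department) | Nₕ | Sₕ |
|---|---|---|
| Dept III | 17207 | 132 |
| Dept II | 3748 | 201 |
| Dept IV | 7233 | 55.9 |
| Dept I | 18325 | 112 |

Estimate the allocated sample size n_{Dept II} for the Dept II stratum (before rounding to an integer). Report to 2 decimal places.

Neyman allocation: nₕ = n·NₕSₕ / Σⱼ NⱼSⱼ.
Σ NⱼSⱼ = 17207·132 + 3748·201 + 7233·55.9 + 18325·112 = 5.4813967 × 10^6.
n_{Dept II} = 79·3748·201 / (5.4813967 × 10^6) = 10.86.

10.86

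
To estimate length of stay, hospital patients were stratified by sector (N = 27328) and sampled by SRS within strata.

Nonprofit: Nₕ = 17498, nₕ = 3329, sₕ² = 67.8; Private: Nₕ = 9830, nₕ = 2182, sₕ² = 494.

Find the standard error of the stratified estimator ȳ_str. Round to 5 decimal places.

0.17191

Var(ȳ_str) = Σₕ Wₕ²(1 − fₕ)sₕ²/nₕ with Wₕ = Nₕ/N, N = 27328.
Nonprofit: Wₕ = 0.64029567; term = 0.64029567²·(1 − 0.19025031)·67.8/3329 = 0.0067612627.
Private: Wₕ = 0.35970433; term = 0.35970433²·(1 − 0.22197355)·494/2182 = 0.022790712.
Sum = 0.029551975.
SE = √(0.029551975) = 0.17191.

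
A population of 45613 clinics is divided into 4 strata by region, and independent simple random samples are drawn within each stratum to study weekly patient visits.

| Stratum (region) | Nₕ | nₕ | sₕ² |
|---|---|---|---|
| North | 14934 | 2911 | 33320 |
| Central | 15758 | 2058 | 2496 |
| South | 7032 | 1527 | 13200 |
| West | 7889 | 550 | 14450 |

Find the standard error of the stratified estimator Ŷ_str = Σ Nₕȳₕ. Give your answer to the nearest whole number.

64597

Var(Ŷ_str) = Σₕ Nₕ²(1 − fₕ)sₕ²/nₕ.
North: 14934²·(1 − 2911/14934)·33320/2911 = 2.0551891 × 10^9.
Central: 15758²·(1 − 2058/15758)·2496/2058 = 2.6183089 × 10^8.
South: 7032²·(1 − 1527/7032)·13200/1527 = 3.3463478 × 10^8.
West: 7889²·(1 − 550/7889)·14450/550 = 1.5211218 × 10^9.
Sum = 4.1727766 × 10^9.
SE = √(4.1727766 × 10^9) = 64597.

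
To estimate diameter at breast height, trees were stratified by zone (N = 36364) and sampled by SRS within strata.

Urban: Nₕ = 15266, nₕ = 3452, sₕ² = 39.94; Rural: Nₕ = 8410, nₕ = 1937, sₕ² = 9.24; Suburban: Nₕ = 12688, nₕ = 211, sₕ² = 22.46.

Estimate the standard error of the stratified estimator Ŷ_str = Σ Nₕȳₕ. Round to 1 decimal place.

Var(Ŷ_str) = Σₕ Nₕ²(1 − fₕ)sₕ²/nₕ.
Urban: 15266²·(1 − 3452/15266)·39.94/3452 = 2.0866975 × 10^6.
Rural: 8410²·(1 − 1937/8410)·9.24/1937 = 259683.26.
Suburban: 12688²·(1 − 211/12688)·22.46/211 = 1.6851193 × 10^7.
Sum = 1.9197574 × 10^7.
SE = √(1.9197574 × 10^7) = 4381.5.

4381.5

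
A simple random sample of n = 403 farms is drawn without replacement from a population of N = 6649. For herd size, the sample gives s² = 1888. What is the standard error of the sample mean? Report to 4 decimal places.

Under SRS without replacement, Var(ȳ) = (1 − f)·s²/n with f = n/N = 403/6649 = 0.06061062.
Var(ȳ) = (1 − 0.06061062)·1888/403 = 0.93938938·4.6848635 = 4.400911.
SE(ȳ) = √(4.400911) = 2.0978.

2.0978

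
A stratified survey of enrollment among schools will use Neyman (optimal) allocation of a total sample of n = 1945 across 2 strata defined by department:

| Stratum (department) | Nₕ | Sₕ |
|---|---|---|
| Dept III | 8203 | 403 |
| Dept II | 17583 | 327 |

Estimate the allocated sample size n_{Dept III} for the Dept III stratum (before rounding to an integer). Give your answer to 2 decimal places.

Neyman allocation: nₕ = n·NₕSₕ / Σⱼ NⱼSⱼ.
Σ NⱼSⱼ = 8203·403 + 17583·327 = 9.05545 × 10^6.
n_{Dept III} = 1945·8203·403 / (9.05545 × 10^6) = 710.05.

710.05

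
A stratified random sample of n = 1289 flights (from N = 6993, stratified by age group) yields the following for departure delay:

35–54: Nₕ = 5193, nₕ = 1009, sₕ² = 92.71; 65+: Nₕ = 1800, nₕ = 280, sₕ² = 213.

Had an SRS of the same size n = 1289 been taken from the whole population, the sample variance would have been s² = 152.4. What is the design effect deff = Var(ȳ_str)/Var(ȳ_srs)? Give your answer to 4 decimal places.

Var(ȳ_str) = Σ Wₕ²(1−fₕ)sₕ²/nₕ with Wₕ = Nₕ/6993:
  35–54: (5193/6993)²·(1−1009/5193)·92.71/1009 = 0.040824263
  65+: (1800/6993)²·(1−280/1800)·213/280 = 0.042560881
  → Var(ȳ_str) = 0.083385144.
Var(ȳ_srs) = (1 − 1289/6993)·152.4/1289 = 0.096437965.
deff = 0.083385144 / 0.096437965 = 0.8647.

0.8647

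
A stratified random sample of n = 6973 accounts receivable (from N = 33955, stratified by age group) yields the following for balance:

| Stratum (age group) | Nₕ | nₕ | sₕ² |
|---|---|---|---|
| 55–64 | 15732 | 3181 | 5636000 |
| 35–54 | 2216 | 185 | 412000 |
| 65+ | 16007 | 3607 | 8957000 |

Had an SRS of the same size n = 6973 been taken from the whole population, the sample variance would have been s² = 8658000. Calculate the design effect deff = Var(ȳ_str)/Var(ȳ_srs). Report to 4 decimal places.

Var(ȳ_str) = Σ Wₕ²(1−fₕ)sₕ²/nₕ with Wₕ = Nₕ/33955:
  55–64: (15732/33955)²·(1−3181/15732)·5636000/3181 = 303.43251
  35–54: (2216/33955)²·(1−185/2216)·412000/185 = 8.6935608
  65+: (16007/33955)²·(1−3607/16007)·8957000/3607 = 427.5044
  → Var(ȳ_str) = 739.63047.
Var(ȳ_srs) = (1 − 6973/33955)·8658000/6973 = 986.66181.
deff = 739.63047 / 986.66181 = 0.7496.

0.7496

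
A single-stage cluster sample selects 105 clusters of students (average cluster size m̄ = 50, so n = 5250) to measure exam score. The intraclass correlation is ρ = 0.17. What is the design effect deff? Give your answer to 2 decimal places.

9.33

deff = 1 + (50 − 1)·0.17 = 1 + 8.33 = 9.33.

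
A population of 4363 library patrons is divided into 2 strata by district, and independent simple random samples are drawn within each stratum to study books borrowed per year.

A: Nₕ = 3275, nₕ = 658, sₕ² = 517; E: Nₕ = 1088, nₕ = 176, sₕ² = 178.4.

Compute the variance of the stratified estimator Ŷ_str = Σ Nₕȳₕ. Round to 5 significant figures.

7.7399 × 10^6

Var(Ŷ_str) = Σₕ Nₕ²(1 − fₕ)sₕ²/nₕ.
A: 3275²·(1 − 658/3275)·517/658 = 6.7341018 × 10^6.
E: 1088²·(1 − 176/1088)·178.4/176 = 1.0057868 × 10^6.
Sum = 7.7398886 × 10^6.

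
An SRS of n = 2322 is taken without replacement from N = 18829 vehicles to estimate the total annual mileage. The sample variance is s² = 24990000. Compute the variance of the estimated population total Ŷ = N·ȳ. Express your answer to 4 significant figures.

3.345 × 10^12

Var(Ŷ) = N²·Var(ȳ) = N²·(1 − n/N)·s²/n.
f = 2322/18829 = 0.12332041; Var(ȳ) = 0.87667959·24990000/2322 = 9435.0659.
Var(Ŷ) = 18829² · 9435.0659 = 3.3450256 × 10^12.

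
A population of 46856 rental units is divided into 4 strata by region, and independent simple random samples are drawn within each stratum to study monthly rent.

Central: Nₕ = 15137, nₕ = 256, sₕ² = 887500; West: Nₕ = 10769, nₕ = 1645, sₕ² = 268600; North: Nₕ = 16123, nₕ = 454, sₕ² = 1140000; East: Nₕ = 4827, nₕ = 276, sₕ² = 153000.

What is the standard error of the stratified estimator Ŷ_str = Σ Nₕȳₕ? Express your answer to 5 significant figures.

Var(Ŷ_str) = Σₕ Nₕ²(1 − fₕ)sₕ²/nₕ.
Central: 15137²·(1 − 256/15137)·887500/256 = 7.8090881 × 10^11.
West: 10769²·(1 − 1645/10769)·268600/1645 = 1.6043561 × 10^10.
North: 16123²·(1 − 454/16123)·1140000/454 = 6.343605 × 10^11.
East: 4827²·(1 − 276/4827)·153000/276 = 1.2177734 × 10^10.
Sum = 1.4434906 × 10^12.
SE = √(1.4434906 × 10^12) = 1.2015 × 10^6.

1.2015 × 10^6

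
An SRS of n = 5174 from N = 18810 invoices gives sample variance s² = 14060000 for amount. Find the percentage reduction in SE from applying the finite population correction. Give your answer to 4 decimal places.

14.8570

f = n/N = 5174/18810 = 0.27506645.
SE_no-fpc = √(s²/n) = 52.129007; SE_fpc = √((1−f)s²/n) = 44.384215.
Ratio = √(1−f) = 0.85143029. Reduction = 100·(1 − 0.85143029) = 14.8570%.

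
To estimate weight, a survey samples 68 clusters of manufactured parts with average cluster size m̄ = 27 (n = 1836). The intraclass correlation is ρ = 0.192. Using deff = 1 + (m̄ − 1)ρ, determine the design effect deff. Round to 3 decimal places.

deff = 1 + (27 − 1)·0.192 = 1 + 4.992 = 5.992.

5.992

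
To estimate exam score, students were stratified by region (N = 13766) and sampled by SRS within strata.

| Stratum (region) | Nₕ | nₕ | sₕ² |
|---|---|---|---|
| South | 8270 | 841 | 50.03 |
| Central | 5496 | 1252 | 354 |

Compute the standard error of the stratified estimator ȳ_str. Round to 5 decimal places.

Var(ȳ_str) = Σₕ Wₕ²(1 − fₕ)sₕ²/nₕ with Wₕ = Nₕ/N, N = 13766.
South: Wₕ = 0.60075548; term = 0.60075548²·(1 − 0.10169287)·50.03/841 = 0.019286563.
Central: Wₕ = 0.39924452; term = 0.39924452²·(1 − 0.22780204)·354/1252 = 0.034802104.
Sum = 0.054088667.
SE = √(0.054088667) = 0.23257.

0.23257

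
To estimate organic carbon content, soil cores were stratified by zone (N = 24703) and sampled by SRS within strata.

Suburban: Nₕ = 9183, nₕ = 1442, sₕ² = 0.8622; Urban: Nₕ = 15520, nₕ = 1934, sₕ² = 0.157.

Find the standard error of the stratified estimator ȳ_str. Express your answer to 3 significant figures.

Var(ȳ_str) = Σₕ Wₕ²(1 − fₕ)sₕ²/nₕ with Wₕ = Nₕ/N, N = 24703.
Suburban: Wₕ = 0.37173623; term = 0.37173623²·(1 − 0.15702929)·0.8622/1442 = 6.9650624 × 10^-5.
Urban: Wₕ = 0.62826377; term = 0.62826377²·(1 − 0.12461340)·0.157/1934 = 2.8049628 × 10^-5.
Sum = 9.7700252 × 10^-5.
SE = √(9.7700252 × 10^-5) = 0.00988.

0.00988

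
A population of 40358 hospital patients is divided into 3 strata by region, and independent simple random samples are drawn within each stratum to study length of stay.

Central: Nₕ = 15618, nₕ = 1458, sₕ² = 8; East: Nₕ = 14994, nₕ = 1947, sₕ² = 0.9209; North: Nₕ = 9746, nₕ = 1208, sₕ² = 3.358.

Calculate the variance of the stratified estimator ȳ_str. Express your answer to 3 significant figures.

Var(ȳ_str) = Σₕ Wₕ²(1 − fₕ)sₕ²/nₕ with Wₕ = Nₕ/N, N = 40358.
Central: Wₕ = 0.38698647; term = 0.38698647²·(1 − 0.09335382)·8/1458 = 7.4500959 × 10^-4.
East: Wₕ = 0.37152485; term = 0.37152485²·(1 − 0.12985194)·0.9209/1947 = 5.6808774 × 10^-5.
North: Wₕ = 0.24148868; term = 0.24148868²·(1 − 0.12394829)·3.358/1208 = 1.4201592 × 10^-4.
Sum = 9.4383428 × 10^-4.

9.44 × 10^-4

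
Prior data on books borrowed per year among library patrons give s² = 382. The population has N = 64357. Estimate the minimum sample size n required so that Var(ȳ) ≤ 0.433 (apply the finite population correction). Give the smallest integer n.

871

Without fpc, n₀ = s²/D = 382/0.433 = 882.2171.
With fpc, (1 − n/N)·s²/n ≤ D requires n ≥ n₀/(1 + n₀/N) = 882.2171/(1 + 882.2171/64357) = 870.2871.
Rounding up, n = 871.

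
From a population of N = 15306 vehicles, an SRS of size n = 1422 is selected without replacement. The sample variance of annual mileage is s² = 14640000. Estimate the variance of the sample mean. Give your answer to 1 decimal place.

Under SRS without replacement, Var(ȳ) = (1 − f)·s²/n with f = n/N = 1422/15306 = 0.09290474.
Var(ȳ) = (1 − 0.09290474)·14640000/1422 = 0.90709526·10295.359 = 9338.871.

9338.9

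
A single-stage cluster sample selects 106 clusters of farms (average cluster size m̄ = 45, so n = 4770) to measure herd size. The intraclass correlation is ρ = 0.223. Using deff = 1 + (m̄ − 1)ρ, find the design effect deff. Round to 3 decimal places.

deff = 1 + (45 − 1)·0.223 = 1 + 9.812 = 10.812.

10.812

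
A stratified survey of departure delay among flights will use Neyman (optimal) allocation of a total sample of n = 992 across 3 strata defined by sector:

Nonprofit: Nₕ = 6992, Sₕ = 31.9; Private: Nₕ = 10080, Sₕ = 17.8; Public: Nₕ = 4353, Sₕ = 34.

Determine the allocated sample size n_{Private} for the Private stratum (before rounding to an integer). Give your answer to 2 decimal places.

Neyman allocation: nₕ = n·NₕSₕ / Σⱼ NⱼSⱼ.
Σ NⱼSⱼ = 6992·31.9 + 10080·17.8 + 4353·34 = 550470.8.
n_{Private} = 992·10080·17.8 / 550470.8 = 323.34.

323.34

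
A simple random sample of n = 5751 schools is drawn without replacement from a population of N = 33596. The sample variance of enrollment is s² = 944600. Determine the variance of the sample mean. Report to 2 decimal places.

136.13

Under SRS without replacement, Var(ȳ) = (1 − f)·s²/n with f = n/N = 5751/33596 = 0.17118109.
Var(ȳ) = (1 − 0.17118109)·944600/5751 = 0.82881891·164.2497 = 136.13325.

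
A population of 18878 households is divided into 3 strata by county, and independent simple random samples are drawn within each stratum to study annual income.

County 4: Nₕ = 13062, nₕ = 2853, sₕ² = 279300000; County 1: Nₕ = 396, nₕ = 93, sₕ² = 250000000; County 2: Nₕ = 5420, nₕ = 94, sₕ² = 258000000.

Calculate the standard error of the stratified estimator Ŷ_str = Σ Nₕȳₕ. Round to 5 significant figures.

Var(Ŷ_str) = Σₕ Nₕ²(1 − fₕ)sₕ²/nₕ.
County 4: 13062²·(1 − 2853/13062)·279300000/2853 = 1.3054554 × 10^13.
County 1: 396²·(1 − 93/396)·250000000/93 = 3.2254839 × 10^11.
County 2: 5420²·(1 − 94/5420)·258000000/94 = 7.9230483 × 10^13.
Sum = 9.2607585 × 10^13.
SE = √(9.2607585 × 10^13) = 9.6233 × 10^6.

9.6233 × 10^6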